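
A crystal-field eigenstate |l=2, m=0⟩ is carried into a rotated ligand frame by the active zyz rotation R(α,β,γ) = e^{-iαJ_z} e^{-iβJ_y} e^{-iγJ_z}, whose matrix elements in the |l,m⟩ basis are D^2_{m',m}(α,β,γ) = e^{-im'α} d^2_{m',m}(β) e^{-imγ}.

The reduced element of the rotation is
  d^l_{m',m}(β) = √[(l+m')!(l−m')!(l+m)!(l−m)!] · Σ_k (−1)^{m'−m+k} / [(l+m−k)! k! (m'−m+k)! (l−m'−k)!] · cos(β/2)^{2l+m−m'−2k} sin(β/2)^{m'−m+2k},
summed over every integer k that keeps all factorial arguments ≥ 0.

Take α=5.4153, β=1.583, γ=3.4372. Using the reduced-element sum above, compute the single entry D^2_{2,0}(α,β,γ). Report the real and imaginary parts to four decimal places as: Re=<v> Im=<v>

Split into d^2_{2,0}(β=1.5830) × two z-phases.
c=cos(1.583000/2)=0.702779, s=sin(1.583000/2)=0.711408; N=√[24·1·2·2]=9.797959
The bounds max(0,m−m')=0 and min(l+m,l−m')=0 give 1 term
  k=0: (−1)^2·9.7980/(4)·0.7028^2·0.7114^2 = +0.612281
d^2_{2,0}(1.5830) = +0.612281
Attach z-rotation phases: D = e^{-i(2)(5.4153)}·(+0.612281)·e^{-i(0)(3.4372)} = -0.100553+0.603968i

Re=-0.1006 Im=0.6040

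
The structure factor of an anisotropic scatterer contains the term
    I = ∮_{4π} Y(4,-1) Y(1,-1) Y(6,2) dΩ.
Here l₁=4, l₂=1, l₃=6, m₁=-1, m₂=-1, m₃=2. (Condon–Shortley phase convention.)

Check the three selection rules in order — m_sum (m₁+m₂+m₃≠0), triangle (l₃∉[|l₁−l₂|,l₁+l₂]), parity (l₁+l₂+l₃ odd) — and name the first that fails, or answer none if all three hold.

azimuthal sum: -1 − 1 + 2 = 0  ✓
l₃ must lie in [3,5]; have l₃=6  ✗
L = 4 + 1 + 6 = 11 (odd)

triangle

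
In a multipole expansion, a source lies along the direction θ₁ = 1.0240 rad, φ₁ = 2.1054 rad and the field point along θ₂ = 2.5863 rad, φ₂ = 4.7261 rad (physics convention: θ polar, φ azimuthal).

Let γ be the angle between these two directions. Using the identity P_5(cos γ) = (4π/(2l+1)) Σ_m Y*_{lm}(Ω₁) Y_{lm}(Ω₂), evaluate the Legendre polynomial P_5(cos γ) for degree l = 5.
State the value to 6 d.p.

Summing Y*_{l m}(θ₁,φ₁)·Y_{l m}(θ₂,φ₂) over m ∈ [−5, 5]; prefactor 4π/(2·5+1) = 1.142397:
  term(m=-5) = (0.003428, -0.002041)   from Y*(Ω₁)=(-0.095322, -0.188319), Y(Ω₂)=(0.001295, 0.018857)
  term(m=-4) = (0.019203, -0.034108)   from Y*(Ω₁)=(-0.218431, 0.342575), Y(Ω₂)=(-0.096195, 0.005281)
  term(m=-3) = (-0.000699, -0.086124)   from Y*(Ω₁)=(0.308841, 0.010200), Y(Ω₂)=(-0.011461, -0.278482)
  term(m=-2) = (0.028619, 0.048956)   from Y*(Ω₁)=(0.058413, 0.106521), Y(Ω₂)=(0.466605, -0.012798)
  term(m=-1) = (0.092163, 0.052878)   from Y*(Ω₁)=(0.174243, -0.294270), Y(Ω₂)=(0.004260, 0.310669)
  term(m=+0) = (0.011086, 0.000000)   from Y*(Ω₁)=(0.041354, -0.000000), Y(Ω₂)=(0.268089, 0.000000)
  term(m=+1) = (0.092163, -0.052878)   from Y*(Ω₁)=(-0.174243, -0.294270), Y(Ω₂)=(-0.004260, 0.310669)
  term(m=+2) = (0.028619, -0.048956)   from Y*(Ω₁)=(0.058413, -0.106521), Y(Ω₂)=(0.466605, 0.012798)
  term(m=+3) = (-0.000699, 0.086124)   from Y*(Ω₁)=(-0.308841, 0.010200), Y(Ω₂)=(0.011461, -0.278482)
  term(m=+4) = (0.019203, 0.034108)   from Y*(Ω₁)=(-0.218431, -0.342575), Y(Ω₂)=(-0.096195, -0.005281)
  term(m=+5) = (0.003428, 0.002041)   from Y*(Ω₁)=(0.095322, -0.188319), Y(Ω₂)=(-0.001295, 0.018857)
Σ over m = (0.296513, -0.000000); ×(4π/11) → (0.338735, -0.000000). Real part: 0.338735

0.338735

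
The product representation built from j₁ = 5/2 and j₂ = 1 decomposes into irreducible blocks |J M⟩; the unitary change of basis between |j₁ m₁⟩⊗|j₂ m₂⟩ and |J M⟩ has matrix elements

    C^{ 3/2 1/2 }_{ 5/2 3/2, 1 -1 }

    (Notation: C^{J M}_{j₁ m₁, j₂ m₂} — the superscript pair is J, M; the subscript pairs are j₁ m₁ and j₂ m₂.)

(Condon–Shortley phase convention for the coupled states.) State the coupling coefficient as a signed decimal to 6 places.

+0.632456  (= +√(2/5))

triangle: 2!·3!·0!/6! = 12/720
(j±m)!: 4!·1!·0!·2!·2!·1! = 96
prefactor² = (2J+1)·Δ·N² = 32/5
  k=0: +1/(0!·2!·1!·0!·2!·0!) = 1/4
Σ = 1/4  ⇒  CG² = 32/5·(1/4)² = 2/5
CG = +√(2/5) = +0.632456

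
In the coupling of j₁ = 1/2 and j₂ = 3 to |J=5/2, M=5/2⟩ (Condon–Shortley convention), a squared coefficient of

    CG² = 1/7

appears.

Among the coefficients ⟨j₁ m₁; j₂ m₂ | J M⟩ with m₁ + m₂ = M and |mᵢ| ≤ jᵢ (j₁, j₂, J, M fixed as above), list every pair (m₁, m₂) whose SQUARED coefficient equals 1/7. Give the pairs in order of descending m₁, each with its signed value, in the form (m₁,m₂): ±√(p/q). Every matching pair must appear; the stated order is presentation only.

Admissible pairs with m₁+m₂ = M = 5/2: (-1/2,3), (1/2,2)
  (m₁,m₂)=(1/2,2): CG² = 1/7, CG = +√(1/7)   ← matches the target
  (m₁,m₂)=(-1/2,3): CG² = 6/7, CG = −√(6/7)
Pairs with CG² = 1/7: (1/2,2): +√(1/7)

(1/2,2): +√(1/7)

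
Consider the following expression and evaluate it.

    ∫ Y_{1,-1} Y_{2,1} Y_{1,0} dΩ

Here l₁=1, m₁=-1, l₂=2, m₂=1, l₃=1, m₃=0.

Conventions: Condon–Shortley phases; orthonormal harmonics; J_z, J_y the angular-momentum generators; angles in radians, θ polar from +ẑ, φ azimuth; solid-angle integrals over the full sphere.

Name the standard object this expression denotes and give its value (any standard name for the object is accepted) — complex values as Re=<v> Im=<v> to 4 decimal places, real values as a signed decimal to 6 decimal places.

Gaunt coefficient, -0.218510

This is a Gaunt coefficient — the integral of a triple product of spherical harmonics over the sphere.
m-sum 0 ✓  L=4 even ✓  1≤1≤3 ✓
Π(2lᵢ+1) = 3×5×3 = 45
triangle coeff Δ(1,2,1) = 1/30
Σ_t [1,1]: t=1:−1/1 = -1/1
(3j)²=2/15 [(1 2 1; 0 0 0)], sign=+1
Σ_t [2,2]: t=2:+1/2 = 1/2
(3j)²=1/10 [(1 2 1; -1 1 0)], sign=-1
⇒ 4πI² = 3/5
I = (-1)√(3/5/(4π)) = -0.21850969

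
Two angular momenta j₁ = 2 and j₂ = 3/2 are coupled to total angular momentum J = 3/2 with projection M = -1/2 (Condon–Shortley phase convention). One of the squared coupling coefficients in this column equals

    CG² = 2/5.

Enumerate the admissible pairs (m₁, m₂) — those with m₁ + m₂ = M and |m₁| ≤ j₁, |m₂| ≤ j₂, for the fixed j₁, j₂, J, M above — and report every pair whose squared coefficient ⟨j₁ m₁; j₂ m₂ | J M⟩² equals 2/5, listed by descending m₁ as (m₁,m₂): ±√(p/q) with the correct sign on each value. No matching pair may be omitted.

(1,-3/2): +√(2/5); (-2,3/2): +√(2/5)

Admissible pairs with m₁+m₂ = M = -1/2: (-2,3/2), (-1,1/2), (0,-1/2), (1,-3/2)
  (m₁,m₂)=(1,-3/2): CG² = 2/5, CG = +√(2/5)   ← matches the target
  (m₁,m₂)=(0,-1/2): CG² = 1/5, CG = −√(1/5)
  (m₁,m₂)=(-1,1/2): CG² = 0/1, CG = 0
  (m₁,m₂)=(-2,3/2): CG² = 2/5, CG = +√(2/5)   ← matches the target
Pairs with CG² = 2/5: (1,-3/2): +√(2/5); (-2,3/2): +√(2/5)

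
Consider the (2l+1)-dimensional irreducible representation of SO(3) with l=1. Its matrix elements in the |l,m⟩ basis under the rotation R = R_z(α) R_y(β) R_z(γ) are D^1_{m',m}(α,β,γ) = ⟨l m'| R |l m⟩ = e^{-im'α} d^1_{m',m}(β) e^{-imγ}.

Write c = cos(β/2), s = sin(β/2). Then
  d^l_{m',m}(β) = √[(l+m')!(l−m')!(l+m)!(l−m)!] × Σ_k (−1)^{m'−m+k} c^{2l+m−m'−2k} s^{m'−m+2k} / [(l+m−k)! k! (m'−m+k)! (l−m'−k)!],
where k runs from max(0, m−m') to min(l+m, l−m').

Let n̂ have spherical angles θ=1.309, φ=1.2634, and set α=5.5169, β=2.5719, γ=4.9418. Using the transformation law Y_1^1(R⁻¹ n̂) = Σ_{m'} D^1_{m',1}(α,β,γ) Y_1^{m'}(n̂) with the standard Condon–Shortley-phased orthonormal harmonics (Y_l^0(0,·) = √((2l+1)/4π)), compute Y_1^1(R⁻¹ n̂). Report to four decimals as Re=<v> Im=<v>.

Need the full column D^1_{m',1} for m'=−1..1 at α=5.5169, β=2.5719, γ=4.9418.
cos(β/2)=0.281010, sin(β/2)=0.959705
d^1_{-1,1}: single k=2 term ⇒ +0.921033;  D = +0.772874+0.500967i
d^1_{0,1}: single k=1 term ⇒ +0.381394;  D = +0.086731+0.371402i
d^1_{1,1}: single k=0 term ⇒ +0.078967;  D = -0.040388+0.067857i
Y_1^{m'}(θ=1.309,φ=1.2634) and Σ D·Y over m':
  (+0.7729+0.5010i)·(+0.1010-0.3181i)  (+0.0867+0.3714i)·(+0.1265+0.0000i)  (-0.0404+0.0679i)·(-0.1010-0.3181i)
Y_1^1(R⁻¹ n̂) = +0.274019-0.142287i

Re=0.2740 Im=-0.1423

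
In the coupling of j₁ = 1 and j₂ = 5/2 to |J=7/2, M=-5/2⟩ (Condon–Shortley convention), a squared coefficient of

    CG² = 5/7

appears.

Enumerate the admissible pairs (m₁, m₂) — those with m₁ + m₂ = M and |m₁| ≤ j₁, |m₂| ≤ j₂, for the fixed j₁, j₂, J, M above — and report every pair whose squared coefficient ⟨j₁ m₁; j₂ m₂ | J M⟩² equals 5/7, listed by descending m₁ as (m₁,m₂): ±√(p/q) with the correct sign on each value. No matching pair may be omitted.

(-1,-3/2): +√(5/7)

Admissible pairs with m₁+m₂ = M = -5/2: (-1,-3/2), (0,-5/2)
  (m₁,m₂)=(0,-5/2): CG² = 2/7, CG = +√(2/7)
  (m₁,m₂)=(-1,-3/2): CG² = 5/7, CG = +√(5/7)   ← matches the target
Pairs with CG² = 5/7: (-1,-3/2): +√(5/7)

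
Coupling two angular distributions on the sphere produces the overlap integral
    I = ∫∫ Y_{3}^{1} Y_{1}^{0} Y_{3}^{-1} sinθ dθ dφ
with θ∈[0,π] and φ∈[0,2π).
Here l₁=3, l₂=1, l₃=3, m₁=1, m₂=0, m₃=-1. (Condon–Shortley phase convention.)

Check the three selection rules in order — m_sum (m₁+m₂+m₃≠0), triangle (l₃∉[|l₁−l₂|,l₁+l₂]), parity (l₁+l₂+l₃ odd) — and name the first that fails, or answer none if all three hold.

parity

Σmᵢ = 0  ✓
l₃∈[|l₁−l₂|,l₁+l₂]=[2,4], have l₃=3  ✓
Σlᵢ = 7 ⇒ odd  ✗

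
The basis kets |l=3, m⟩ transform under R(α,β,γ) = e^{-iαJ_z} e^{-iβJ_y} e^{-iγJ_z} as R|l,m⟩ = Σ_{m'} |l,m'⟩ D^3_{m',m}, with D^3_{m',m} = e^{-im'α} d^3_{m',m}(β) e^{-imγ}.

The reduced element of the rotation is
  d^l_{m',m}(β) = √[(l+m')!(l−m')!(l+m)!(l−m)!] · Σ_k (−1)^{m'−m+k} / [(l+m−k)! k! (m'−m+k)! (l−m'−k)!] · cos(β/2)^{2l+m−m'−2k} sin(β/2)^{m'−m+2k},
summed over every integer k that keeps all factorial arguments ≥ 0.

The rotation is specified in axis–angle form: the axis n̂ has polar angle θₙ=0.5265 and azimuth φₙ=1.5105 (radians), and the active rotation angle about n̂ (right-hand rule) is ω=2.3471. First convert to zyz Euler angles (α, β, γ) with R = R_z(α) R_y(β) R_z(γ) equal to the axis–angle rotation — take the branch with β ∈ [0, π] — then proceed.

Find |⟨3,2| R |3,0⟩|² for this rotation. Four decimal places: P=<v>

P=0.2777

Axis–angle → zyz. n̂ = (sinθₙcosφₙ, sinθₙsinφₙ, cosθₙ) = (+0.030281, +0.501597, +0.864571), ω = 2.3471.
R = I cosω + sinω [n̂]ₓ + (1−cosω) n̂n̂ᵀ gives
  R = [-0.699087, -0.591048, +0.402417; +0.642710, -0.272764, +0.715908; -0.313370, +0.759119, +0.570558]
β = atan2(√(R₁₃²+R₂₃²), R₃₃) = 0.963611; α = atan2(R₂₃, R₁₃) mod 2π = 1.058705; γ = atan2(R₃₂, −R₃₁) mod 2π = 1.179298
D^3_{2,0}(1.0587,0.9636,1.1793) = e^{-i·2·1.0587}·d^3_{2,0}(0.9636)·e^{-i·0·1.1793}. Compute d first:
Half-angle: c=0.886160, s=0.463380. N=√(120·1·6·6)=65.726707
k∈{0,1} keeps every argument non-negative
  k=0: (−1)^2·65.7267/(12)·0.8862^4·0.4634^2 = +0.725242
  k=1: (−1)^3·65.7267/(12)·0.8862^2·0.4634^4 = -0.198305
d^3_{2,0}(0.9636) = +0.725242 -0.198305 = +0.526937
|D^3_{2,0}|² = |d^3_{2,0}(β)|² = (+0.526937)² = 0.277663 (the z-rotation phases have unit modulus)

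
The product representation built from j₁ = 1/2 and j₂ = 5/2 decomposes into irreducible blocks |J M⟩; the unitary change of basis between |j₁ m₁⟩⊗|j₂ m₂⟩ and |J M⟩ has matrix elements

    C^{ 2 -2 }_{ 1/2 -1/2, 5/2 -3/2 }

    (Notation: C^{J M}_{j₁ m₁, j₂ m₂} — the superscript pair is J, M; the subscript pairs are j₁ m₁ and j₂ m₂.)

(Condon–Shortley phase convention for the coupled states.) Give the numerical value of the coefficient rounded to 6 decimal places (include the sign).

√[5·1!0!4!/6! · 0!1!1!4!0!4!] = √(96)
  +(−1)^1/∏(1,0,0,0,0,4)! = -1/24  (running -1/24)
⟨..|..⟩ = √(96)·(-1/24) = -0.408248

−√(1/6) ≈ -0.408248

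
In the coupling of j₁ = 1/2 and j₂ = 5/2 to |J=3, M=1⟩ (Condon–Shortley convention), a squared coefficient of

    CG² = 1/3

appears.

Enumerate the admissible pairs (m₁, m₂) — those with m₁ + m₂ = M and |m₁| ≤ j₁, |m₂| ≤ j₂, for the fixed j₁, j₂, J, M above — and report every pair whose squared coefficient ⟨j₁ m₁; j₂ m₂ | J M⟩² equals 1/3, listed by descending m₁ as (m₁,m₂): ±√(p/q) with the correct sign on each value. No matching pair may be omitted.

Admissible pairs with m₁+m₂ = M = 1: (-1/2,3/2), (1/2,1/2)
  (m₁,m₂)=(1/2,1/2): CG² = 2/3, CG = +√(2/3)
  (m₁,m₂)=(-1/2,3/2): CG² = 1/3, CG = +√(1/3)   ← matches the target
Pairs with CG² = 1/3: (-1/2,3/2): +√(1/3)

(-1/2,3/2): +√(1/3)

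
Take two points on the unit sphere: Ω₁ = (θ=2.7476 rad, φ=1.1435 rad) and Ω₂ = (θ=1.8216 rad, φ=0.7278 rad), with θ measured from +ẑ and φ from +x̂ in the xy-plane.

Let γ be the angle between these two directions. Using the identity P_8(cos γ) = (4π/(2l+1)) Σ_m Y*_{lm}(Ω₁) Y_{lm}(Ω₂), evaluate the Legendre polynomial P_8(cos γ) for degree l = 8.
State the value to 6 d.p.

Summing Y*_{l m}(θ₁,φ₁)·Y_{l m}(θ₂,φ₂) over m ∈ [−8, 8]; prefactor 4π/(2·8+1) = 0.739198:
  m=-8: Y*=(-0.000234, 0.000066)  Y=(0.358010, 0.177726)  product (-0.000096, -0.000018)
  m=-7: Y*=(0.000351, -0.002312)  Y=(-0.152772, -0.380050)  product (-0.000932, 0.000220)
  m=-6: Y*=(0.011896, 0.007757)  Y=(0.008017, -0.022266)  product (0.000268, -0.000203)
  m=-5: Y*=(-0.051730, 0.032843)  Y=(-0.314098, 0.170536)  product (0.010647, -0.019138)
  m=-4: Y*=(-0.026435, -0.189801)  Y=(0.102919, 0.024140)  product (0.001861, -0.020172)
  m=-3: Y*=(0.401662, 0.119383)  Y=(0.175235, 0.249338)  product (0.040618, 0.121070)
  m=-2: Y*=(-0.368766, 0.423687)  Y=(0.018213, -0.157407)  product (0.059975, 0.065763)
  m=-1: Y*=(-0.099074, -0.217576)  Y=(0.206455, -0.183944)  product (-0.060476, -0.026696)
  m=+0: Y*=(-0.418294, -0.000000)  Y=(-0.172938, 0.000000)  product (0.072339, 0.000000)
  m=+1: Y*=(0.099074, -0.217576)  Y=(-0.206455, -0.183944)  product (-0.060476, 0.026696)
  m=+2: Y*=(-0.368766, -0.423687)  Y=(0.018213, 0.157407)  product (0.059975, -0.065763)
  m=+3: Y*=(-0.401662, 0.119383)  Y=(-0.175235, 0.249338)  product (0.040618, -0.121070)
  m=+4: Y*=(-0.026435, 0.189801)  Y=(0.102919, -0.024140)  product (0.001861, 0.020172)
  m=+5: Y*=(0.051730, 0.032843)  Y=(0.314098, 0.170536)  product (0.010647, 0.019138)
  m=+6: Y*=(0.011896, -0.007757)  Y=(0.008017, 0.022266)  product (0.000268, 0.000203)
  m=+7: Y*=(-0.000351, -0.002312)  Y=(0.152772, -0.380050)  product (-0.000932, -0.000220)
  m=+8: Y*=(-0.000234, -0.000066)  Y=(0.358010, -0.177726)  product (-0.000096, 0.000018)
Total Σ_m = (0.176071, 0.000000). Multiply by 0.739198: (0.130151, 0.000000). P_8(cos γ) = 0.130151

0.130151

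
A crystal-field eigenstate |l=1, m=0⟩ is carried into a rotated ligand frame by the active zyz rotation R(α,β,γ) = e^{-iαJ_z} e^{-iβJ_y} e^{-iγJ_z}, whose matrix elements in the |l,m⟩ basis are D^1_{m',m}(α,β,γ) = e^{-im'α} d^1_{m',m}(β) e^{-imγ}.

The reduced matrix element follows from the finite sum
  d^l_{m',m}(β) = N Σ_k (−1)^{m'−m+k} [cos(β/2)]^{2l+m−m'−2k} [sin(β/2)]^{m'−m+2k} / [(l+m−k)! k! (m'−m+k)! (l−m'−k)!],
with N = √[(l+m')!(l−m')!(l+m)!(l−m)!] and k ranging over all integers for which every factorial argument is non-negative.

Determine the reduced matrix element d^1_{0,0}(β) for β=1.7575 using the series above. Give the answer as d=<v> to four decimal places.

d=-0.1856

d^1_{0,0}(β=1.7575) via the finite sum:
c=cos(1.757500/2)=0.638114, s=sin(1.757500/2)=0.769942; N=√[1·1·1·1]=1.000000
k∈{0,1} keeps every argument non-negative
  k=0: (−1)^0·1.0000/(1)·0.6381^2·0.7699^0 = +0.407190
  k=1: (−1)^1·1.0000/(1)·0.6381^0·0.7699^2 = -0.592810
d^1_{0,0}(1.7575) = +0.407190 -0.592810 = -0.185621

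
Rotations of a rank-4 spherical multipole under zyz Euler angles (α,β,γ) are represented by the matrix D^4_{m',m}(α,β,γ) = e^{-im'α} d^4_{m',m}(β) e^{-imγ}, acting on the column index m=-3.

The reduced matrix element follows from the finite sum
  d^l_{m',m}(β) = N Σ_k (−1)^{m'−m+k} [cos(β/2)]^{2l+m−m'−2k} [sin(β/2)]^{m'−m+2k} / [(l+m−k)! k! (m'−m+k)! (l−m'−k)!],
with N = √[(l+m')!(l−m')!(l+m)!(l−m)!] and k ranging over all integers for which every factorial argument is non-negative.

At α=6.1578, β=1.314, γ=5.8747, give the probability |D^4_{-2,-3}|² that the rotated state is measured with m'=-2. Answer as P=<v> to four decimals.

Split into d^4_{-2,-3}(β=1.3140) × two z-phases.
Half-angle: c=0.791828, s=0.610744. N=√(2·720·1·5040)=2693.993318
k∈{0,1} keeps every argument non-negative
  k=0: (−1)^1·2693.9933/(720)·0.7918^7·0.6107^1 = -0.446005
  k=1: (−1)^2·2693.9933/(240)·0.7918^5·0.6107^3 = +0.796008
d^4_{-2,-3}(1.3140) = -0.446005 +0.796008 = +0.350003
|D^4_{-2,-3}|² = |d^4_{-2,-3}(β)|² = (+0.350003)² = 0.122502 (the z-rotation phases have unit modulus)

P=0.1225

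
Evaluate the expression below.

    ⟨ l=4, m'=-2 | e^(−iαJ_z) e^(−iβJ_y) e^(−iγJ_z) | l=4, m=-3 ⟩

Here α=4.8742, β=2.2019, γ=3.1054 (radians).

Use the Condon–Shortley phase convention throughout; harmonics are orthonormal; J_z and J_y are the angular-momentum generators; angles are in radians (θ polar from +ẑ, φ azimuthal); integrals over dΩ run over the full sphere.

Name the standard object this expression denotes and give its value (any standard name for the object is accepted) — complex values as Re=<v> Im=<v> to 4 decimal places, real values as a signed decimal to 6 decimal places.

This is a Wigner D-matrix element — the rotation-matrix element ⟨l m'| R(α,β,γ) |l m⟩ in the angular-momentum basis.
D^4_{-2,-3}(4.8742,2.2019,3.1054) = e^{-i·-2·4.8742}·d^4_{-2,-3}(2.2019)·e^{-i·-3·3.1054}. Compute d first:
With c≡cos(β/2)=0.452749 and s≡sin(β/2)=0.891638, N=[2·720·1·5040]^{1/2}=2693.993318
k∈{0,1} keeps every argument non-negative
  k=0: (−1)^1·2693.9933/(720)·0.4527^7·0.8916^1 = -0.013009
  k=1: (−1)^2·2693.9933/(240)·0.4527^5·0.8916^3 = +0.151370
d^4_{-2,-3}(2.2019) = -0.013009 +0.151370 = +0.138361
Phases: e^{-i·(-2)·4.8742}=-0.948090-0.318003i, e^{-i·(-3)·3.1054}=-0.994111+0.108365i ⇒ D=+0.135174+0.029525i

Wigner D-matrix element, Re=0.1352 Im=0.0295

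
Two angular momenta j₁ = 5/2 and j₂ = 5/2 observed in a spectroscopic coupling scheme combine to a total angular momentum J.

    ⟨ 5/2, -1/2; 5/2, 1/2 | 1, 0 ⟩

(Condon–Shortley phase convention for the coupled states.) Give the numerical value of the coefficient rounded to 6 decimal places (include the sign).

+√(1/70) ≈ +0.119523

triangle: 4!×1!×1!/7! = 24/5040
(j±m)!: 2!×3!×3!×2!×1!×1! = 144
prefactor² = (2J+1)×Δ×N² = 72/35
  k=2: +1/(2!×2!×1!×1!×0!×0!) = 1/4
  k=3: −1/(3!×1!×0!×0!×1!×1!) = -1/6
Σ = 1/12  ⇒  CG² = 72/35×(1/12)² = 1/70
CG = +√(1/70) = +0.119523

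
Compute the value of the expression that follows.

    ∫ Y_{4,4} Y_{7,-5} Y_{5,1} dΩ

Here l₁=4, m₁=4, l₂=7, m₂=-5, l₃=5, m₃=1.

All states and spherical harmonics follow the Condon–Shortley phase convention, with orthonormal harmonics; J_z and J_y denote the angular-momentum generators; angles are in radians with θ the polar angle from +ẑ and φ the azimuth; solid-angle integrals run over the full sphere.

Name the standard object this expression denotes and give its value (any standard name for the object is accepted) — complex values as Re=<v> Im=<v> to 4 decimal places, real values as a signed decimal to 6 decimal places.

Gaunt coefficient, +0.195759

This is a Gaunt coefficient — the integral of a triple product of spherical harmonics over the sphere.
Rules hold: Σm=0, L=16 even, 3≤5≤11.
N = 9·15·11 = 1485
Δ = 6!·2!·8!/17! = 1/6126120
Racah Σ t=2..4: t=2:+1/69120 t=3:−1/20736 t=4:+1/69120 = -1/51840
⇒ 3j(4 7 5; 0 0 0)² = 280/21879, sgn +1
Racah Σ t=0..0: t=0:+1/2073600 = 1/2073600
⇒ 3j(4 7 5; 4 -5 1)² = 28/1105, sgn +1
4πI² = N·(3j₀)²·(3jₘ)² = 23520/48841
I = +1·√(0.481563/4π) = 0.19575887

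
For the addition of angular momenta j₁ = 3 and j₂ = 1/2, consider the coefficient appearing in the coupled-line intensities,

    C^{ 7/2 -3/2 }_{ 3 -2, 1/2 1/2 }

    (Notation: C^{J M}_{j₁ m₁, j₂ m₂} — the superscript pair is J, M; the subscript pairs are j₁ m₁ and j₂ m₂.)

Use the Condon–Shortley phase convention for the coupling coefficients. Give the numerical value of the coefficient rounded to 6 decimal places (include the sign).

triangle: 0!*6!*1!/8! = 720/40320
(j±m)!: 1!*5!*1!*0!*2!*5! = 28800
prefactor² = (2J+1)*Δ*N² = 28800/7
  k=0: +1/(0!*0!*5!*1!*1!*0!) = 1/120
Σ = 1/120  ⇒  CG² = 28800/7*(1/120)² = 2/7
CG = +√(2/7) = +0.534522

+0.534522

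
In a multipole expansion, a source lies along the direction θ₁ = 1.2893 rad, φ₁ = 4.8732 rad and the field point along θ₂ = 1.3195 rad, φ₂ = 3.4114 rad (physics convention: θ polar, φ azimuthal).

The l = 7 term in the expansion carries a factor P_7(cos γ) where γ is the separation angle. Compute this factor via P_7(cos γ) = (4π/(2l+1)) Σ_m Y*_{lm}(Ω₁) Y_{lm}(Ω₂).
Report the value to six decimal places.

Term-by-term m-sum for l=7 (normalisation 4π/15 = 0.837758):
  m=-7: (-0.34073 + 0.16254j) × (0.12499 + 0.37990j) = -0.10434 - 0.10913j  (running Σ = -0.10434 - 0.10913j)
  m=-6: (-0.23263 - 0.33575j) × (-0.01845 - 0.38372j) = -0.12454 + 0.09546j  (running Σ = -0.22888 - 0.01366j)
  m=-5: (0.00069 - 0.00067j) × (0.01350 - 0.05987j) = -0.00003 - 0.00005j  (running Σ = -0.22891 - 0.01372j)
  m=-4: (-0.27739 - 0.20793j) × (-0.16649 + 0.31097j) = 0.11084 - 0.05164j  (running Σ = -0.11807 - 0.06536j)
  m=-3: (0.05649 - 0.10787j) × (0.03705 - 0.03887j) = -0.00210 - 0.00619j  (running Σ = -0.12017 - 0.07155j)
  m=-2: (-0.28018 - 0.09335j) × (0.27384 - 0.16400j) = -0.09204 + 0.02039j  (running Σ = -0.21220 - 0.05116j)
  m=-1: (0.02621 - 0.16155j) × (-0.09280 + 0.02566j) = 0.00171 + 0.01566j  (running Σ = -0.21049 - 0.03550j)
  m=0: (-0.27735 + 0.00000j) × (-0.30684 + 0.00000j) = 0.08510 + 0.00000j  (running Σ = -0.12539 - 0.03550j)
  m=1: (-0.02621 - 0.16155j) × (0.09280 + 0.02566j) = 0.00171 - 0.01566j  (running Σ = -0.12367 - 0.05116j)
  m=2: (-0.28018 + 0.09335j) × (0.27384 + 0.16400j) = -0.09204 - 0.02039j  (running Σ = -0.21571 - 0.07155j)
  m=3: (-0.05649 - 0.10787j) × (-0.03705 - 0.03887j) = -0.00210 + 0.00619j  (running Σ = -0.21781 - 0.06536j)
  m=4: (-0.27739 + 0.20793j) × (-0.16649 - 0.31097j) = 0.11084 + 0.05164j  (running Σ = -0.10696 - 0.01372j)
  m=5: (-0.00069 - 0.00067j) × (-0.01350 - 0.05987j) = -0.00003 + 0.00005j  (running Σ = -0.10700 - 0.01366j)
  m=6: (-0.23263 + 0.33575j) × (-0.01845 + 0.38372j) = -0.12454 - 0.09546j  (running Σ = -0.23154 - 0.10913j)
  m=7: (0.34073 + 0.16254j) × (-0.12499 + 0.37990j) = -0.10434 + 0.10913j  (running Σ = -0.33587 + 0.00000j)
Accumulated sum -0.33587 + 0.00000j; after 4π/(2l+1) scaling, -0.28138 + 0.00000j ⇒ P_7 = -0.281382

-0.281382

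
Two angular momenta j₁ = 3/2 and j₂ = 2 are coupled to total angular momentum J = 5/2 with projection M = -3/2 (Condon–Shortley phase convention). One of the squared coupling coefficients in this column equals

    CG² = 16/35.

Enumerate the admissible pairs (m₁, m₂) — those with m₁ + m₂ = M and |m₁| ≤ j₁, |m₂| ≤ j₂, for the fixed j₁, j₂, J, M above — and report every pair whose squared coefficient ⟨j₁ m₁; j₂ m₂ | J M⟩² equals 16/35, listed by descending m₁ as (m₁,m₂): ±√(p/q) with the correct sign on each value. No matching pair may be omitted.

Admissible pairs with m₁+m₂ = M = -3/2: (-3/2,0), (-1/2,-1), (1/2,-2)
  (m₁,m₂)=(1/2,-2): CG² = 16/35, CG = +√(16/35)   ← matches the target
  (m₁,m₂)=(-1/2,-1): CG² = 1/35, CG = +√(1/35)
  (m₁,m₂)=(-3/2,0): CG² = 18/35, CG = −√(18/35)
Pairs with CG² = 16/35: (1/2,-2): +√(16/35)

(1/2,-2): +√(16/35)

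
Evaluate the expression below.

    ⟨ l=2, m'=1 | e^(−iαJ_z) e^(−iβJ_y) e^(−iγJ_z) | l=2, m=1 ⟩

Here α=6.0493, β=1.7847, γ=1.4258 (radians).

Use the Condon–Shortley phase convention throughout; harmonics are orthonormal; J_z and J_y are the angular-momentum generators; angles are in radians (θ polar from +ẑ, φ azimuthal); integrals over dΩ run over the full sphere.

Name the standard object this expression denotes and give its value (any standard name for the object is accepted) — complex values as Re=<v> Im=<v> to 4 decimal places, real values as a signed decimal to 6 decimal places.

This is a Wigner D-matrix element — the rotation-matrix element ⟨l m'| R(α,β,γ) |l m⟩ in the angular-momentum basis.
Split into d^2_{1,1}(β=1.7847) × two z-phases.
Half-angle: c=0.627584, s=0.778549. N=√(6·1·6·1)=6.000000
Admissible k: 0..1 (factorial args all ≥0)
  k=0: (−1)^0·6.0000/(6)·0.6276^4·0.7785^0 = +0.155127
  k=1: (−1)^1·6.0000/(2)·0.6276^2·0.7785^2 = -0.716204
d^2_{1,1}(1.7847) = +0.155127 -0.716204 = -0.561077
Attach z-rotation phases: D = e^{-i(1)(6.0493)}·(-0.561077)·e^{-i(1)(1.4258)} = -0.207532+0.521285i

Wigner D-matrix element, Re=-0.2075 Im=0.5213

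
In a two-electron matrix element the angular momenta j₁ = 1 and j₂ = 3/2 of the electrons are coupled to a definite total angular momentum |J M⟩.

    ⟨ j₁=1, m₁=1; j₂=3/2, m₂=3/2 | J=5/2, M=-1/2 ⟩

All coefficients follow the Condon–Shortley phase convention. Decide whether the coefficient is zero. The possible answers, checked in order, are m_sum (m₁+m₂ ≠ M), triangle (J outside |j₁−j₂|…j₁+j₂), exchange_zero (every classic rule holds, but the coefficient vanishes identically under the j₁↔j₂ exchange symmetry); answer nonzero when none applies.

m_sum

m-sum: m₁+m₂ = 1+3/2 = 5/2, M = -1/2  ✗ ⇒ coefficient is 0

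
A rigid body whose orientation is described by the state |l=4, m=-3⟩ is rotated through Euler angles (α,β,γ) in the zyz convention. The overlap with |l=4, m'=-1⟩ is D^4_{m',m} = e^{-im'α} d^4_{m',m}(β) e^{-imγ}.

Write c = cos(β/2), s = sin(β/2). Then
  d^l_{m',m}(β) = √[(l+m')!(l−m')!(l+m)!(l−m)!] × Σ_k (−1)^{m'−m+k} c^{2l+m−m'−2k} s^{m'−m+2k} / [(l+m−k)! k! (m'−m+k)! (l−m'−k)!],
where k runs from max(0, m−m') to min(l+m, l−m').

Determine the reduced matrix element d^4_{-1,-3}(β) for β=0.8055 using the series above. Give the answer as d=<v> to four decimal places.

d=0.5157

d^4_{-1,-3}(β=0.8055) via the finite sum:
Half-angle: c=0.919987, s=0.391950. N=√(6·120·1·5040)=1904.940944
Admissible k: 0..1 (factorial args all ≥0)
  k=0: (−1)^2·1904.9409/(240)·0.9200^6·0.3919^2 = +0.739299
  k=1: (−1)^3·1904.9409/(144)·0.9200^4·0.3919^4 = -0.223649
d^4_{-1,-3}(0.8055) = +0.739299 -0.223649 = +0.515650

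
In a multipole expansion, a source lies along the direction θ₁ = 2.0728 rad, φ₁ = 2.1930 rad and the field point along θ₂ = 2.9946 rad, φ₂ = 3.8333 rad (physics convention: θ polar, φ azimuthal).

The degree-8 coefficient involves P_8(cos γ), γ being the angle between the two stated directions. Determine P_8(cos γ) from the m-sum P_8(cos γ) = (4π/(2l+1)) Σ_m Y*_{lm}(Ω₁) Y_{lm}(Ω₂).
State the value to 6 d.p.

-0.157822

Addition theorem: P_8(cos γ) = (4π/17) Σ_m Y*_{lm}(Ω₁) Y_{lm}(Ω₂), m = −8…8:
  [-8]  conj(Y_{8,-8})(Ω₁) = (0.047119, -0.173461) ; Y_{8,-8}(Ω₂) = (0.000000, 0.000000) ; Δ = (0.000000, -0.000000)
  [-7]  conj(Y_{8,-7})(Ω₁) = (0.369778, -0.137905) ; Y_{8,-7}(Ω₂) = (0.000000, 0.000003) ; Δ = (0.000001, 0.000001)
  [-6]  conj(Y_{8,-6})(Ω₁) = (0.350644, 0.235604) ; Y_{8,-6}(Ω₂) = (-0.000027, 0.000043) ; Δ = (-0.000020, 0.000009)
  [-5]  conj(Y_{8,-5})(Ω₁) = (0.002929, 0.095774) ; Y_{8,-5}(Ω₂) = (-0.000602, 0.000197) ; Δ = (-0.000021, -0.000057)
  [-4]  conj(Y_{8,-4})(Ω₁) = (0.243660, -0.186302) ; Y_{8,-4}(Ω₂) = (-0.005476, -0.002154) ; Δ = (-0.001736, 0.000495)
  [-3]  conj(Y_{8,-3})(Ω₁) = (0.251659, 0.076695) ; Y_{8,-3}(Ω₂) = (-0.019549, -0.035420) ; Δ = (-0.002203, -0.010413)
  [-2]  conj(Y_{8,-2})(Ω₁) = (-0.059570, -0.175986) ; Y_{8,-2}(Ω₂) = (0.036548, -0.192758) ; Δ = (-0.036100, 0.005051)
  [-1]  conj(Y_{8,-1})(Ω₁) = (0.177306, -0.247205) ; Y_{8,-1}(Ω₂) = (0.457647, -0.379028) ; Δ = (-0.012554, -0.180337)
  [+0]  conj(Y_{8,0})(Ω₁) = (-0.143837, -0.000000) ; Y_{8,0}(Ω₂) = (0.752518, 0.000000) ; Δ = (-0.108240, -0.000000)
  [+1]  conj(Y_{8,1})(Ω₁) = (-0.177306, -0.247205) ; Y_{8,1}(Ω₂) = (-0.457647, -0.379028) ; Δ = (-0.012554, 0.180337)
  [+2]  conj(Y_{8,2})(Ω₁) = (-0.059570, 0.175986) ; Y_{8,2}(Ω₂) = (0.036548, 0.192758) ; Δ = (-0.036100, -0.005051)
  [+3]  conj(Y_{8,3})(Ω₁) = (-0.251659, 0.076695) ; Y_{8,3}(Ω₂) = (0.019549, -0.035420) ; Δ = (-0.002203, 0.010413)
  [+4]  conj(Y_{8,4})(Ω₁) = (0.243660, 0.186302) ; Y_{8,4}(Ω₂) = (-0.005476, 0.002154) ; Δ = (-0.001736, -0.000495)
  [+5]  conj(Y_{8,5})(Ω₁) = (-0.002929, 0.095774) ; Y_{8,5}(Ω₂) = (0.000602, 0.000197) ; Δ = (-0.000021, 0.000057)
  [+6]  conj(Y_{8,6})(Ω₁) = (0.350644, -0.235604) ; Y_{8,6}(Ω₂) = (-0.000027, -0.000043) ; Δ = (-0.000020, -0.000009)
  [+7]  conj(Y_{8,7})(Ω₁) = (-0.369778, -0.137905) ; Y_{8,7}(Ω₂) = (-0.000000, 0.000003) ; Δ = (0.000001, -0.000001)
  [+8]  conj(Y_{8,8})(Ω₁) = (0.047119, 0.173461) ; Y_{8,8}(Ω₂) = (0.000000, -0.000000) ; Δ = (0.000000, 0.000000)
Accumulated sum (-0.213505, 0.000000); after 4π/(2l+1) scaling, (-0.157822, 0.000000) ⇒ P_8 = -0.157822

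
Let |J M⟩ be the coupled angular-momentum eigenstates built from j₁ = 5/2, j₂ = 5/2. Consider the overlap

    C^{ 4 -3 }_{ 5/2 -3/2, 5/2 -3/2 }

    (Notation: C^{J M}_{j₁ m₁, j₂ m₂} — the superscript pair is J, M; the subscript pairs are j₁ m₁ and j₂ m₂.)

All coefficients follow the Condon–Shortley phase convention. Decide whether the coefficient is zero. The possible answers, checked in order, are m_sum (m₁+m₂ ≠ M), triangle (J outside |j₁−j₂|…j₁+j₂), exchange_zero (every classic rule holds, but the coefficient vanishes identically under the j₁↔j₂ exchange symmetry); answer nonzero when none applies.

exchange_zero

m-sum: m₁+m₂ = -3/2+(-3/2) = -3, M = -3  ✓
triangle: |j₁−j₂| = 0 ≤ J = 4 ≤ j₁+j₂ = 5  ✓
exchange: j₁=j₂ and m₁=m₂, and (−1)^(j₁+j₂−J) = (−1)^1 = −1 forces ⟨j₁m₁;j₂m₂|JM⟩ = −⟨j₂m₂;j₁m₁|JM⟩ = −⟨j₁m₁;j₂m₂|JM⟩ ⇒ the coefficient vanishes identically
Racah sum check: Σ_k collapses to 0 ⇒ CG = 0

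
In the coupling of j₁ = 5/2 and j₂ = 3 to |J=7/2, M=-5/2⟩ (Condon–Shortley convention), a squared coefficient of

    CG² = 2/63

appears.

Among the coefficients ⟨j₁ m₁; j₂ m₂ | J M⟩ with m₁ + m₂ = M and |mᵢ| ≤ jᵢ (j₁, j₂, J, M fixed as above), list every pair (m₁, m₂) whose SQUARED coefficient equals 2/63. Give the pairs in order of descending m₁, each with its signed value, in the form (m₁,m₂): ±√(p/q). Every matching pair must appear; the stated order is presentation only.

(-1/2,-2): −√(2/63)

Admissible pairs with m₁+m₂ = M = -5/2: (-5/2,0), (-3/2,-1), (-1/2,-2), (1/2,-3)
  (m₁,m₂)=(1/2,-3): CG² = 3/7, CG = +√(3/7)
  (m₁,m₂)=(-1/2,-2): CG² = 2/63, CG = −√(2/63)   ← matches the target
  (m₁,m₂)=(-3/2,-1): CG² = 10/63, CG = −√(10/63)
  (m₁,m₂)=(-5/2,0): CG² = 8/21, CG = +√(8/21)
Pairs with CG² = 2/63: (-1/2,-2): −√(2/63)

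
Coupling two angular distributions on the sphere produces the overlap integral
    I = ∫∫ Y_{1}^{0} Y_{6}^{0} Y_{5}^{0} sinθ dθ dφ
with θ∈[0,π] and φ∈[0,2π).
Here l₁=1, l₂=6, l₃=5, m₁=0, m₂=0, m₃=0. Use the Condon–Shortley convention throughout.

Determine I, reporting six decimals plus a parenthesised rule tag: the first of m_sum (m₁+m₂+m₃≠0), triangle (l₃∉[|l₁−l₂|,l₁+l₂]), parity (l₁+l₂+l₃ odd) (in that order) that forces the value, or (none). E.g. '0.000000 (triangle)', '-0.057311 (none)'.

0.245154 (none)

m-sum 0 ✓  L=12 even ✓  5≤5≤7 ✓
Π(2lᵢ+1) = 3×13×11 = 429
triangle coeff Δ(1,6,5) = 1/858
Σ_t [1,1]: t=1:−1/14400 = -1/14400
(3j)²=6/143 [(1 6 5; 0 0 0)], sign=+1
(m-triple is (0,0,0) — same symbol as above.)
⇒ 4πI² = 108/143
I = (+1)√(108/143/(4π)) = 0.24515397
No selection rule forces the value: the integral is nonzero (none).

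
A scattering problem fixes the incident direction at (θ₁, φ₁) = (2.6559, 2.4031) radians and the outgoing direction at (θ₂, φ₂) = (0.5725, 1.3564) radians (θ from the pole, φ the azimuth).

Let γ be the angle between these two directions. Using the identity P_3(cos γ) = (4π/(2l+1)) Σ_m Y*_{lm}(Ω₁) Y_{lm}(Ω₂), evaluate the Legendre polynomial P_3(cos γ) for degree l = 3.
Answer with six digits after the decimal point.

0.338577

Expand P_3 via completeness: Σ_{m} conj(Y_{3,m}) at Ω₁ times Y_{3,m} at Ω₂ —
  m=-3: (0.02551 + 0.03393j) × (-0.03978 + 0.05308j) = -0.00282 + 0.00000j  (running Σ = -0.00282 + 0.00000j)
  m=-2: (-0.01845 + 0.19609j) × (-0.22928 - 0.10482j) = 0.02478 - 0.04303j  (running Σ = 0.02197 - 0.04302j)
  m=-1: (-0.32469 + 0.29558j) × (0.09434 - 0.43325j) = 0.09743 + 0.16856j  (running Σ = 0.11940 + 0.12554j)
  m=0: (-0.30045 + 0.00000j) × (0.16707 + 0.00000j) = -0.05019 + 0.00000j  (running Σ = 0.06920 + 0.12554j)
  m=1: (0.32469 + 0.29558j) × (-0.09434 - 0.43325j) = 0.09743 - 0.16856j  (running Σ = 0.16663 - 0.04302j)
  m=2: (-0.01845 - 0.19609j) × (-0.22928 + 0.10482j) = 0.02478 + 0.04303j  (running Σ = 0.19142 + 0.00000j)
  m=3: (-0.02551 + 0.03393j) × (0.03978 + 0.05308j) = -0.00282 - 0.00000j  (running Σ = 0.18860 + 0.00000j)
Σ over m = 0.18860 + 0.00000j; ×(4π/7) → 0.33858 + 0.00000j. Real part: 0.338577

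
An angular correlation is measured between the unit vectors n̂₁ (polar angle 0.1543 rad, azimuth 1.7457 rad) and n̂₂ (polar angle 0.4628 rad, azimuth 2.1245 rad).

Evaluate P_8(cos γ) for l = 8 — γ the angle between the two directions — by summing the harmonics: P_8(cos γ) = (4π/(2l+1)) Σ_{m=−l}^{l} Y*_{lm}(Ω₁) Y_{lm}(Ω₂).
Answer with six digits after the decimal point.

-0.168488

Addition theorem: P_8(cos γ) = (4π/17) Σ_m Y*_{lm}(Ω₁) Y_{lm}(Ω₂), m = −8…8:
  [-8]  conj(Y_{8,-8})(Ω₁) = +0.000000+0.000000i ; Y_{8,-8}(Ω₂) = -0.000227+0.000781i ; Δ = -0.000000-0.000000i
  [-7]  conj(Y_{8,-7})(Ω₁) = +0.000004-0.000001i ; Y_{8,-7}(Ω₂) = -0.004371-0.004841i ; Δ = -0.000000-0.000000i
  [-6]  conj(Y_{8,-6})(Ω₁) = -0.000034-0.000059i ; Y_{8,-6}(Ω₂) = +0.032285-0.005896i ; Δ = -0.000001-0.000002i
  [-5]  conj(Y_{8,-5})(Ω₁) = -0.000616+0.000515i ; Y_{8,-5}(Ω₂) = -0.042383+0.108286i ; Δ = -0.000030-0.000088i
  [-4]  conj(Y_{8,-4})(Ω₁) = +0.005427+0.004567i ; Y_{8,-4}(Ω₂) = -0.176345-0.234873i ; Δ = +0.000116-0.002080i
  [-3]  conj(Y_{8,-3})(Ω₁) = +0.023220-0.040114i ; Y_{8,-3}(Ω₂) = +0.497671-0.045070i ; Δ = +0.009748-0.021010i
  [-2]  conj(Y_{8,-2})(Ω₁) = -0.200407-0.073110i ; Y_{8,-2}(Ω₂) = -0.205454+0.411174i ; Δ = +0.071235-0.067381i
  [-1]  conj(Y_{8,-1})(Ω₁) = -0.106273+0.601403i ; Y_{8,-1}(Ω₂) = +0.023548+0.038090i ; Δ = -0.025410+0.010114i
  [+0]  conj(Y_{8,0})(Ω₁) = +0.715153-0.000000i ; Y_{8,0}(Ω₂) = -0.474373+0.000000i ; Δ = -0.339249+0.000000i
  [+1]  conj(Y_{8,1})(Ω₁) = +0.106273+0.601403i ; Y_{8,1}(Ω₂) = -0.023548+0.038090i ; Δ = -0.025410-0.010114i
  [+2]  conj(Y_{8,2})(Ω₁) = -0.200407+0.073110i ; Y_{8,2}(Ω₂) = -0.205454-0.411174i ; Δ = +0.071235+0.067381i
  [+3]  conj(Y_{8,3})(Ω₁) = -0.023220-0.040114i ; Y_{8,3}(Ω₂) = -0.497671-0.045070i ; Δ = +0.009748+0.021010i
  [+4]  conj(Y_{8,4})(Ω₁) = +0.005427-0.004567i ; Y_{8,4}(Ω₂) = -0.176345+0.234873i ; Δ = +0.000116+0.002080i
  [+5]  conj(Y_{8,5})(Ω₁) = +0.000616+0.000515i ; Y_{8,5}(Ω₂) = +0.042383+0.108286i ; Δ = -0.000030+0.000088i
  [+6]  conj(Y_{8,6})(Ω₁) = -0.000034+0.000059i ; Y_{8,6}(Ω₂) = +0.032285+0.005896i ; Δ = -0.000001+0.000002i
  [+7]  conj(Y_{8,7})(Ω₁) = -0.000004-0.000001i ; Y_{8,7}(Ω₂) = +0.004371-0.004841i ; Δ = -0.000000+0.000000i
  [+8]  conj(Y_{8,8})(Ω₁) = +0.000000-0.000000i ; Y_{8,8}(Ω₂) = -0.000227-0.000781i ; Δ = -0.000000+0.000000i
Σ over m = -0.227933+0.000000i; ×(4π/17) → -0.168488+0.000000i. Real part: -0.168488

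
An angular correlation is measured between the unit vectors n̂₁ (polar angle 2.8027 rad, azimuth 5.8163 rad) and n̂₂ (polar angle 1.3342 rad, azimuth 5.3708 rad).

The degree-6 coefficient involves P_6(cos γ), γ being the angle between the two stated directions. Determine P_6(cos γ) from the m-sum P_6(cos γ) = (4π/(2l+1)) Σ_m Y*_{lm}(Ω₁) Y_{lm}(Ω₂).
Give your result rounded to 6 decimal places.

Expand P_6 via completeness: Σ_{m} conj(Y_{6,m}) at Ω₁ times Y_{6,m} at Ω₂ —
  m=-6: (-0.000615, -0.000218) × (0.281479, -0.295015) = (-0.000237, 0.000120)  (running Σ = (-0.000237, 0.000120))
  m=-5: (0.004432, 0.004629) × (-0.051050, -0.336724) = (0.001333, -0.001729)  (running Σ = (0.001095, -0.001609))
  m=-4: (-0.011194, -0.036607) × (0.110157, 0.061321) = (0.001012, -0.004719)  (running Σ = (0.002107, -0.006328))
  m=-3: (-0.025928, 0.150921) × (0.308937, -0.132235) = (0.011947, 0.050054)  (running Σ = (0.014054, 0.043726))
  m=-2: (0.237615, -0.321131) × (-0.008559, 0.032972) = (0.008555, 0.010583)  (running Σ = (0.022609, 0.054309))
  m=-1: (-0.510331, 0.257234) × (0.198242, 0.256271) = (-0.167090, -0.079789)  (running Σ = (-0.144482, -0.025479))
  m=0: (0.110490, -0.000000) × (-0.009136, 0.000000) = (-0.001009, 0.000000)  (running Σ = (-0.145491, -0.025479))
  m=1: (0.510331, 0.257234) × (-0.198242, 0.256271) = (-0.167090, 0.079789)  (running Σ = (-0.312582, 0.054309))
  m=2: (0.237615, 0.321131) × (-0.008559, -0.032972) = (0.008555, -0.010583)  (running Σ = (-0.304027, 0.043726))
  m=3: (0.025928, 0.150921) × (-0.308937, -0.132235) = (0.011947, -0.050054)  (running Σ = (-0.292080, -0.006328))
  m=4: (-0.011194, 0.036607) × (0.110157, -0.061321) = (0.001012, 0.004719)  (running Σ = (-0.291068, -0.001609))
  m=5: (-0.004432, 0.004629) × (0.051050, -0.336724) = (0.001333, 0.001729)  (running Σ = (-0.289736, 0.000120))
  m=6: (-0.000615, 0.000218) × (0.281479, 0.295015) = (-0.000237, -0.000120)  (running Σ = (-0.289973, -0.000000))
Σ over m = (-0.289973, -0.000000); ×(4π/13) → (-0.280301, -0.000000). Real part: -0.280301

-0.280301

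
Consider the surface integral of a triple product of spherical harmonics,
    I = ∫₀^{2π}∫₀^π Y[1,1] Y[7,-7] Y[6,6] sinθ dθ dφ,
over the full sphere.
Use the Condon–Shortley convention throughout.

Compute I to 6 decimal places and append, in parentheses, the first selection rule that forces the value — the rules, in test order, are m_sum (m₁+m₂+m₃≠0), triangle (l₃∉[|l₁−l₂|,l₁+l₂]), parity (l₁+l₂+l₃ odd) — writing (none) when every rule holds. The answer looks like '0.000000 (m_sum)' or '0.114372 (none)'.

Checks pass: Σm=0; 14 even; l₃=6∈[6,8].
(2·1+1)(2·7+1)(2·6+1) = 585
Δ: 2! 0! 12! / 15! → 1/1365
sum: t=1:−1/518400 = -1/518400
3j²(1 7 6; 0 0 0) = Δ·Π!·Σ² = 7/195  (sign -1)
sum: t=0:+1/958003200 = 1/958003200
3j²(1 7 6; 1 -7 6) = Δ·Π!·Σ² = 1/15  (sign +1)
combine: 4πI² = 585·7/195·1/15 = 7/5
take √, sign -1: I = -0.33377906
No selection rule forces the value: the integral is nonzero (none).

-0.333779 (none)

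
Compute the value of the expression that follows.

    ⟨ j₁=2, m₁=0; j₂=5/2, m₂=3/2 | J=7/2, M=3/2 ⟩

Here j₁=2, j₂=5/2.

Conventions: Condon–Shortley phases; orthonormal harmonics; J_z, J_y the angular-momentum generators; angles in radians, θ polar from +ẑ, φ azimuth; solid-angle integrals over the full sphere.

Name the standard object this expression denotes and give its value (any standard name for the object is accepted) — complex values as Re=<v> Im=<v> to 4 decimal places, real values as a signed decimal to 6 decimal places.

Clebsch–Gordan coefficient, −√(2/7) ≈ -0.534522

This is a Clebsch–Gordan (vector-coupling) coefficient.
√[8·1!3!4!/9! · 2!2!4!1!5!2!] = √(512/7)
  +(−1)^0/∏(0,1,2,4,1,0)! = 1/48  (running 1/48)
  +(−1)^1/∏(1,0,1,3,2,1)! = -1/12  (running -1/16)
⟨..|..⟩ = √(512/7)·(-1/16) = -0.534522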